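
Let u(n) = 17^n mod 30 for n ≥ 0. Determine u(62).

u(0) = 1; u(1) = 17; u(2) = 19; u(3) = 23; u(4) = 1.
The sequence repeats with period 4.
So u(62) = u(0 + ((62-0) mod 4)) = u(2) = 19.

19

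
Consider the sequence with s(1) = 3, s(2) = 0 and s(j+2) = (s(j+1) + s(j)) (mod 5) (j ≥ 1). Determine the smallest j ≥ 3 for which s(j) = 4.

Computing terms: s(1) = 3; s(2) = 0; s(3) = 3; s(4) = 3; s(5) = 1; s(6) = 4; s(7) = 0; s(8) = 4; s(9) = 4; s(10) = 3; s(11) = 2; s(12) = 0; s(13) = 2; s(14) = 2; s(15) = 4; s(16) = 1; s(17) = 0; s(18) = 1; s(19) = 1; s(20) = 2; s(21) = 3; s(22) = 0.
Since (s(21), s(22)) = (s(1), s(2)) = (3, 0) (two consecutive terms determine the rest), the sequence is periodic with period 20.
The value 4 first appears (with j ≥ 3) at s(6).

6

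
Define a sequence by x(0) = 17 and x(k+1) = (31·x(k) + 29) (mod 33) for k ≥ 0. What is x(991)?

28

Computing terms: x(0) = 17, x(1) = 28, x(2) = 6, x(3) = 17.
The sequence repeats with period 3.
So x(991) = x(0 + ((991-0) mod 3)) = x(1) = 28.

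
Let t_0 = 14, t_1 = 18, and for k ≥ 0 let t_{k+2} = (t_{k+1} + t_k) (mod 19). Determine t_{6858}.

Listing terms: t_0 = 14, t_1 = 18, t_2 = 13, t_3 = 12, t_4 = 6, t_5 = 18, t_6 = 5, t_7 = 4, t_8 = 9, t_9 = 13, t_{10} = 3, t_{11} = 16, t_{12} = 0, t_{13} = 16, t_{14} = 16, t_{15} = 13, t_{16} = 10, t_{17} = 4, t_{18} = 14, t_{19} = 18.
Since (t_{18}, t_{19}) = (t_0, t_1) = (14, 18) (two consecutive terms determine the rest), the sequence is periodic with period 18.
(6858 - 0) mod 18 = 0, so t_{6858} = t_0 = 14.

14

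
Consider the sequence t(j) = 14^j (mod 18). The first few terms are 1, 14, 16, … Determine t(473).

t(0) = 1; t(1) = 14; t(2) = 16; t(3) = 8; t(4) = 4; t(5) = 2; t(6) = 10; t(7) = 14.
Since t(7) = t(1) = 14, the sequence is eventually periodic: after a pre-period of length 1 it cycles with period 6.
For j ≥ 1, t(j) depends only on (j - 1) mod 6. (473 - 1) mod 6 = 4, so t(473) = t(5) = 2.

2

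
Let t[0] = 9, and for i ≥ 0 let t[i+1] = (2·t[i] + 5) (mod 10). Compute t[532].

9

Listing terms: t[0] = 9; t[1] = 3; t[2] = 1; t[3] = 7; t[4] = 9.
Since t[4] = t[0] = 9, the sequence is periodic with period 4.
So t[532] = t[0 + ((532-0) mod 4)] = t[0] = 9.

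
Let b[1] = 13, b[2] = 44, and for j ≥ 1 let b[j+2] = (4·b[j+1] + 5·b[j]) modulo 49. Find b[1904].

We have b[1] = 13; b[2] = 44; b[3] = 45; b[4] = 8; b[5] = 12; b[6] = 39; b[7] = 20; b[8] = 30; b[9] = 24; b[10] = 1; b[11] = 26; b[12] = 11; b[13] = 27; b[14] = 16; b[15] = 3; b[16] = 43; b[17] = 40; b[18] = 32; b[19] = 34; b[20] = 2; b[21] = 31; b[22] = 36; b[23] = 5; b[24] = 4; b[25] = 41; b[26] = 37; b[27] = 10; b[28] = 29; b[29] = 19; b[30] = 25; b[31] = 48; b[32] = 23; b[33] = 38; b[34] = 22; b[35] = 33; b[36] = 46; b[37] = 6; b[38] = 9; b[39] = 17; b[40] = 15; b[41] = 47; b[42] = 18; b[43] = 13; b[44] = 44.
The sequence repeats with period 42.
(1904 - 1) mod 42 = 13, so b[1904] = b[14] = 16.

16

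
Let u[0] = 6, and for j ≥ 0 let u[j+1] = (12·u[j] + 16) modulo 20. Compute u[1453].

Computing terms: u[0] = 6,  u[1] = 8,  u[2] = 12,  u[3] = 0,  u[4] = 16,  u[5] = 8.
Since u[5] = u[1] = 8, the sequence is eventually periodic: after a pre-period of length 1 it cycles with period 4.
For j ≥ 1, u[j] depends only on (j - 1) mod 4. (1453 - 1) mod 4 = 0, so u[1453] = u[1] = 8.

8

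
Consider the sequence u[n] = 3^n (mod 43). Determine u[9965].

30

u[0] = 1,  u[1] = 3,  u[2] = 9,  u[3] = 27,  u[4] = 38,  u[5] = 28,  u[6] = 41,  u[7] = 37,  u[8] = 25,  u[9] = 32,  u[10] = 10,  u[11] = 30,  u[12] = 4,  u[13] = 12,  u[14] = 36,  u[15] = 22,  u[16] = 23,  u[17] = 26,  u[18] = 35,  u[19] = 19,  u[20] = 14,  u[21] = 42,  u[22] = 40,  u[23] = 34,  u[24] = 16,  u[25] = 5,  u[26] = 15,  u[27] = 2,  u[28] = 6,  u[29] = 18,  u[30] = 11,  u[31] = 33,  u[32] = 13,  u[33] = 39,  u[34] = 31,  u[35] = 7,  u[36] = 21,  u[37] = 20,  u[38] = 17,  u[39] = 8,  u[40] = 24,  u[41] = 29,  u[42] = 1.
Since u[42] = u[0] = 1, the sequence is periodic with period 42.
(9965 - 0) mod 42 = 11, so u[9965] = u[11] = 30.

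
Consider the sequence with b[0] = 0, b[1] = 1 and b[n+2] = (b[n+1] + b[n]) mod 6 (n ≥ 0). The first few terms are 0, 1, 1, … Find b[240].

b[0] = 0,  b[1] = 1,  b[2] = 1,  b[3] = 2,  b[4] = 3,  b[5] = 5,  b[6] = 2,  b[7] = 1,  b[8] = 3,  b[9] = 4,  b[10] = 1,  b[11] = 5,  b[12] = 0,  b[13] = 5,  b[14] = 5,  b[15] = 4,  b[16] = 3,  b[17] = 1,  b[18] = 4,  b[19] = 5,  b[20] = 3,  b[21] = 2,  b[22] = 5,  b[23] = 1,  b[24] = 0,  b[25] = 1.
Since (b[24], b[25]) = (b[0], b[1]) = (0, 1) (two consecutive terms determine the rest), the sequence is periodic with period 24.
So b[240] = b[0 + ((240-0) mod 24)] = b[0] = 0.

0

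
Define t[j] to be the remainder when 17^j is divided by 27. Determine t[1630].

10

We have t[0] = 1; t[1] = 17; t[2] = 19; t[3] = 26; t[4] = 10; t[5] = 8; t[6] = 1.
Since t[6] = t[0] = 1, the sequence is periodic with period 6.
So t[1630] = t[0 + ((1630-0) mod 6)] = t[4] = 10.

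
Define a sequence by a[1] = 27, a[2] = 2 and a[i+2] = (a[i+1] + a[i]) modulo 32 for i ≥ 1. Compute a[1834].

27

We have a[1] = 27,  a[2] = 2,  a[3] = 29,  a[4] = 31,  a[5] = 28,  a[6] = 27,  a[7] = 23,  a[8] = 18,  a[9] = 9,  a[10] = 27,  a[11] = 4,  a[12] = 31,  a[13] = 3,  a[14] = 2,  a[15] = 5,  a[16] = 7,  a[17] = 12,  a[18] = 19,  a[19] = 31,  a[20] = 18,  a[21] = 17,  a[22] = 3,  a[23] = 20,  a[24] = 23,  a[25] = 11,  a[26] = 2,  a[27] = 13,  a[28] = 15,  a[29] = 28,  a[30] = 11,  a[31] = 7,  a[32] = 18,  a[33] = 25,  a[34] = 11,  a[35] = 4,  a[36] = 15,  a[37] = 19,  a[38] = 2,  a[39] = 21,  a[40] = 23,  a[41] = 12,  a[42] = 3,  a[43] = 15,  a[44] = 18,  a[45] = 1,  a[46] = 19,  a[47] = 20,  a[48] = 7,  a[49] = 27,  a[50] = 2.
Since (a[49], a[50]) = (a[1], a[2]) = (27, 2) (two consecutive terms determine the rest), the sequence is periodic with period 48.
So a[1834] = a[1 + ((1834-1) mod 48)] = a[10] = 27.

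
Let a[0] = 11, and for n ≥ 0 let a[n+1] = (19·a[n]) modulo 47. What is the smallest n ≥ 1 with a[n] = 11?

Listing terms: a[0] = 11, a[1] = 21, a[2] = 23, a[3] = 14, a[4] = 31, a[5] = 25, a[6] = 5, a[7] = 1, a[8] = 19, a[9] = 32, a[10] = 44, a[11] = 37, a[12] = 45, a[13] = 9, a[14] = 30, a[15] = 6, a[16] = 20, a[17] = 4, a[18] = 29, a[19] = 34, a[20] = 35, a[21] = 7, a[22] = 39, a[23] = 36, a[24] = 26, a[25] = 24, a[26] = 33, a[27] = 16, a[28] = 22, a[29] = 42, a[30] = 46, a[31] = 28, a[32] = 15, a[33] = 3, a[34] = 10, a[35] = 2, a[36] = 38, a[37] = 17, a[38] = 41, a[39] = 27, a[40] = 43, a[41] = 18, a[42] = 13, a[43] = 12, a[44] = 40, a[45] = 8, a[46] = 11.
The sequence repeats with period 46.
The value 11 next appears (with n ≥ 1) at a[46].

46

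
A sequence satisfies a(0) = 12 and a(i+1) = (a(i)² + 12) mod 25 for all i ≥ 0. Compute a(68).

a(0) = 12; a(1) = 6; a(2) = 23; a(3) = 16; a(4) = 18; a(5) = 11; a(6) = 8; a(7) = 1; a(8) = 13; a(9) = 6.
Since a(9) = a(1) = 6, the sequence is eventually periodic: after a pre-period of length 1 it cycles with period 8.
For i ≥ 1, a(i) depends only on (i - 1) mod 8. (68 - 1) mod 8 = 3, so a(68) = a(4) = 18.

18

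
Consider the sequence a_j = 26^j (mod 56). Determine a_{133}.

40

Computing terms: a_1 = 26, a_2 = 4, a_3 = 48, a_4 = 16, a_5 = 24, a_6 = 8, a_7 = 40, a_8 = 32, a_9 = 48.
Since a_9 = a_3 = 48, the sequence is eventually periodic: after a pre-period of length 2 it cycles with period 6.
For j ≥ 3, a_j depends only on (j - 3) mod 6. (133 - 3) mod 6 = 4, so a_{133} = a_7 = 40.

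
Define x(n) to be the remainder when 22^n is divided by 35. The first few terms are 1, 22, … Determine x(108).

Listing terms: x(0) = 1, x(1) = 22, x(2) = 29, x(3) = 8, x(4) = 1.
Since x(4) = x(0) = 1, the sequence is periodic with period 4.
So x(108) = x(0 + ((108-0) mod 4)) = x(0) = 1.

1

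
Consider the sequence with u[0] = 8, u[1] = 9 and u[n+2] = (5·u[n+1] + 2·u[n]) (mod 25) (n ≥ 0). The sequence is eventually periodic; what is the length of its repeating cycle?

Computing terms: u[0] = 8, u[1] = 9, u[2] = 11, u[3] = 23, u[4] = 12, u[5] = 6, u[6] = 4, u[7] = 7, u[8] = 18, u[9] = 4, u[10] = 6, u[11] = 13, u[12] = 2, u[13] = 11, u[14] = 9, u[15] = 17, u[16] = 3, u[17] = 24, u[18] = 1, u[19] = 3, u[20] = 17, u[21] = 16, u[22] = 14, u[23] = 2, u[24] = 13, u[25] = 19, u[26] = 21, u[27] = 18, u[28] = 7, u[29] = 21, u[30] = 19, u[31] = 12, u[32] = 23, u[33] = 14, u[34] = 16, u[35] = 8, u[36] = 22, u[37] = 1, u[38] = 24, u[39] = 22, u[40] = 8, u[41] = 9.
The sequence repeats with period 40.

40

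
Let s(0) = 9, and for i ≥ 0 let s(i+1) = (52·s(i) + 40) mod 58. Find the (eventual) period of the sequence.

7

We have s(0) = 9; s(1) = 44; s(2) = 8; s(3) = 50; s(4) = 30; s(5) = 34; s(6) = 10; s(7) = 38; s(8) = 44.
Since s(8) = s(1) = 44, the sequence is eventually periodic: after a pre-period of length 1 it cycles with period 7.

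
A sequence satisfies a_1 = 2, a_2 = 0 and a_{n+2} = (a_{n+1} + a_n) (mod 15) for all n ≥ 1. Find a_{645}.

a_1 = 2; a_2 = 0; a_3 = 2; a_4 = 2; a_5 = 4; a_6 = 6; a_7 = 10; a_8 = 1; a_9 = 11; a_{10} = 12; a_{11} = 8; a_{12} = 5; a_{13} = 13; a_{14} = 3; a_{15} = 1; a_{16} = 4; a_{17} = 5; a_{18} = 9; a_{19} = 14; a_{20} = 8; a_{21} = 7; a_{22} = 0; a_{23} = 7; a_{24} = 7; a_{25} = 14; a_{26} = 6; a_{27} = 5; a_{28} = 11; a_{29} = 1; a_{30} = 12; a_{31} = 13; a_{32} = 10; a_{33} = 8; a_{34} = 3; a_{35} = 11; a_{36} = 14; a_{37} = 10; a_{38} = 9; a_{39} = 4; a_{40} = 13; a_{41} = 2; a_{42} = 0.
The sequence repeats with period 40.
So a_{645} = a_{1 + ((645-1) mod 40)} = a_5 = 4.

4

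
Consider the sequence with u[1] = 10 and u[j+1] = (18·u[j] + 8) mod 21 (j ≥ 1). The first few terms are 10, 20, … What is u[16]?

17

Listing terms: u[1] = 10, u[2] = 20, u[3] = 11, u[4] = 17, u[5] = 20.
Since u[5] = u[2] = 20, the sequence is eventually periodic: after a pre-period of length 1 it cycles with period 3.
For j ≥ 2, u[j] depends only on (j - 2) mod 3. (16 - 2) mod 3 = 2, so u[16] = u[4] = 17.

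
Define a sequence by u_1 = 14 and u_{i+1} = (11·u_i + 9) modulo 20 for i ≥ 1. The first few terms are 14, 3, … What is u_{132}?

3

Listing terms: u_1 = 14; u_2 = 3; u_3 = 2; u_4 = 11; u_5 = 10; u_6 = 19; u_7 = 18; u_8 = 7; u_9 = 6; u_{10} = 15; u_{11} = 14.
Since u_{11} = u_1 = 14, the sequence is periodic with period 10.
So u_{132} = u_{1 + ((132-1) mod 10)} = u_2 = 3.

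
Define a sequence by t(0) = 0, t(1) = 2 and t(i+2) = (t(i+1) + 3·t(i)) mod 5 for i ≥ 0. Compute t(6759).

Listing terms: t(0) = 0,  t(1) = 2,  t(2) = 2,  t(3) = 3,  t(4) = 4,  t(5) = 3,  t(6) = 0,  t(7) = 4,  t(8) = 4,  t(9) = 1,  t(10) = 3,  t(11) = 1,  t(12) = 0,  t(13) = 3,  t(14) = 3,  t(15) = 2,  t(16) = 1,  t(17) = 2,  t(18) = 0,  t(19) = 1,  t(20) = 1,  t(21) = 4,  t(22) = 2,  t(23) = 4,  t(24) = 0,  t(25) = 2.
The sequence repeats with period 24.
(6759 - 0) mod 24 = 15, so t(6759) = t(15) = 2.

2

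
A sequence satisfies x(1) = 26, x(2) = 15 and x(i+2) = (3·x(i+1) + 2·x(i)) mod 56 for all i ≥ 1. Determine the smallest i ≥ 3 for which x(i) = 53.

9

We have x(1) = 26,  x(2) = 15,  x(3) = 41,  x(4) = 41,  x(5) = 37,  x(6) = 25,  x(7) = 37,  x(8) = 49,  x(9) = 53,  x(10) = 33,  x(11) = 37,  x(12) = 9,  x(13) = 45,  x(14) = 41,  x(15) = 45,  x(16) = 49,  x(17) = 13,  x(18) = 25,  x(19) = 45,  x(20) = 17,  x(21) = 29,  x(22) = 9,  x(23) = 29,  x(24) = 49,  x(25) = 37,  x(26) = 41,  x(27) = 29,  x(28) = 1,  x(29) = 5,  x(30) = 17,  x(31) = 5,  x(32) = 49,  x(33) = 45,  x(34) = 9,  x(35) = 5,  x(36) = 33,  x(37) = 53,  x(38) = 1,  x(39) = 53,  x(40) = 49,  x(41) = 29,  x(42) = 17,  x(43) = 53,  x(44) = 25,  x(45) = 13,  x(46) = 33,  x(47) = 13,  x(48) = 49,  x(49) = 5,  x(50) = 1,  x(51) = 13,  x(52) = 41,  x(53) = 37.
Since (x(52), x(53)) = (x(4), x(5)) = (41, 37) (two consecutive terms determine the rest), the sequence is eventually periodic: after a pre-period of length 3 it cycles with period 48.
The value 53 first appears (with i ≥ 3) at x(9).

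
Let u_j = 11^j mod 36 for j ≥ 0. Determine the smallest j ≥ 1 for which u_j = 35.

3

u_0 = 1; u_1 = 11; u_2 = 13; u_3 = 35; u_4 = 25; u_5 = 23; u_6 = 1.
Since u_6 = u_0 = 1, the sequence is periodic with period 6.
The value 35 first appears (with j ≥ 1) at u_3.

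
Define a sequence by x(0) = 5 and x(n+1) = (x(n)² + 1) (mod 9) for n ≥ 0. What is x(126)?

5

Computing terms: x(0) = 5; x(1) = 8; x(2) = 2; x(3) = 5.
The sequence repeats with period 3.
So x(126) = x(0 + ((126-0) mod 3)) = x(0) = 5.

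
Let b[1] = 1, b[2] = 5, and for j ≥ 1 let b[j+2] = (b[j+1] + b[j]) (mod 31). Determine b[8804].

b[1] = 1; b[2] = 5; b[3] = 6; b[4] = 11; b[5] = 17; b[6] = 28; b[7] = 14; b[8] = 11; b[9] = 25; b[10] = 5; b[11] = 30; b[12] = 4; b[13] = 3; b[14] = 7; b[15] = 10; b[16] = 17; b[17] = 27; b[18] = 13; b[19] = 9; b[20] = 22; b[21] = 0; b[22] = 22; b[23] = 22; b[24] = 13; b[25] = 4; b[26] = 17; b[27] = 21; b[28] = 7; b[29] = 28; b[30] = 4; b[31] = 1; b[32] = 5.
The sequence repeats with period 30.
So b[8804] = b[1 + ((8804-1) mod 30)] = b[14] = 7.

7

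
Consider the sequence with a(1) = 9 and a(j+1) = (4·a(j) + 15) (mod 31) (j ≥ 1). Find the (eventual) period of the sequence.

Listing terms: a(1) = 9; a(2) = 20; a(3) = 2; a(4) = 23; a(5) = 14; a(6) = 9.
The sequence repeats with period 5.

5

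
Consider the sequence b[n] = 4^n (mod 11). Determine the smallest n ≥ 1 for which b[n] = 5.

Listing terms: b[0] = 1; b[1] = 4; b[2] = 5; b[3] = 9; b[4] = 3; b[5] = 1.
The sequence repeats with period 5.
The value 5 first appears (with n ≥ 1) at b[2].

2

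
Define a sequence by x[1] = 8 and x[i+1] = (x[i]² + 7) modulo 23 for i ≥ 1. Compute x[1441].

x[1] = 8, x[2] = 2, x[3] = 11, x[4] = 13, x[5] = 15, x[6] = 2.
Since x[6] = x[2] = 2, the sequence is eventually periodic: after a pre-period of length 1 it cycles with period 4.
For i ≥ 2, x[i] depends only on (i - 2) mod 4. (1441 - 2) mod 4 = 3, so x[1441] = x[5] = 15.

15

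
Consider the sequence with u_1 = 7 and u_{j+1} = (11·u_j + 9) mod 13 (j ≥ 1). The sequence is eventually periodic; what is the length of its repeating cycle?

Listing terms: u_1 = 7, u_2 = 8, u_3 = 6, u_4 = 10, u_5 = 2, u_6 = 5, u_7 = 12, u_8 = 11, u_9 = 0, u_{10} = 9, u_{11} = 4, u_{12} = 1, u_{13} = 7.
Since u_{13} = u_1 = 7, the sequence is periodic with period 12.

12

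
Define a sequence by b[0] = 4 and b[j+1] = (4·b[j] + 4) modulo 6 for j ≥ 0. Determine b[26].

0

Computing terms: b[0] = 4, b[1] = 2, b[2] = 0, b[3] = 4.
The sequence repeats with period 3.
(26 - 0) mod 3 = 2, so b[26] = b[2] = 0.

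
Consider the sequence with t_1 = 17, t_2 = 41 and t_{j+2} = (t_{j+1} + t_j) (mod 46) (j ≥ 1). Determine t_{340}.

Computing terms: t_1 = 17,  t_2 = 41,  t_3 = 12,  t_4 = 7,  t_5 = 19,  t_6 = 26,  t_7 = 45,  t_8 = 25,  t_9 = 24,  t_{10} = 3,  t_{11} = 27,  t_{12} = 30,  t_{13} = 11,  t_{14} = 41,  t_{15} = 6,  t_{16} = 1,  t_{17} = 7,  t_{18} = 8,  t_{19} = 15,  t_{20} = 23,  t_{21} = 38,  t_{22} = 15,  t_{23} = 7,  t_{24} = 22,  t_{25} = 29,  t_{26} = 5,  t_{27} = 34,  t_{28} = 39,  t_{29} = 27,  t_{30} = 20,  t_{31} = 1,  t_{32} = 21,  t_{33} = 22,  t_{34} = 43,  t_{35} = 19,  t_{36} = 16,  t_{37} = 35,  t_{38} = 5,  t_{39} = 40,  t_{40} = 45,  t_{41} = 39,  t_{42} = 38,  t_{43} = 31,  t_{44} = 23,  t_{45} = 8,  t_{46} = 31,  t_{47} = 39,  t_{48} = 24,  t_{49} = 17,  t_{50} = 41.
The sequence repeats with period 48.
So t_{340} = t_{1 + ((340-1) mod 48)} = t_4 = 7.

7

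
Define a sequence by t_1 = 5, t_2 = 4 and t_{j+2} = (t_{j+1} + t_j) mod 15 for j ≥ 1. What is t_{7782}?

14

Computing terms: t_1 = 5; t_2 = 4; t_3 = 9; t_4 = 13; t_5 = 7; t_6 = 5; t_7 = 12; t_8 = 2; t_9 = 14; t_{10} = 1; t_{11} = 0; t_{12} = 1; t_{13} = 1; t_{14} = 2; t_{15} = 3; t_{16} = 5; t_{17} = 8; t_{18} = 13; t_{19} = 6; t_{20} = 4; t_{21} = 10; t_{22} = 14; t_{23} = 9; t_{24} = 8; t_{25} = 2; t_{26} = 10; t_{27} = 12; t_{28} = 7; t_{29} = 4; t_{30} = 11; t_{31} = 0; t_{32} = 11; t_{33} = 11; t_{34} = 7; t_{35} = 3; t_{36} = 10; t_{37} = 13; t_{38} = 8; t_{39} = 6; t_{40} = 14; t_{41} = 5; t_{42} = 4.
Since (t_{41}, t_{42}) = (t_1, t_2) = (5, 4) (two consecutive terms determine the rest), the sequence is periodic with period 40.
(7782 - 1) mod 40 = 21, so t_{7782} = t_{22} = 14.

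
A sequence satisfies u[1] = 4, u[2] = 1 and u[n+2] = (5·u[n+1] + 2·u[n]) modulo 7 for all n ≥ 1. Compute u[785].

Listing terms: u[1] = 4,  u[2] = 1,  u[3] = 6,  u[4] = 4,  u[5] = 4,  u[6] = 0,  u[7] = 1,  u[8] = 5,  u[9] = 6,  u[10] = 5,  u[11] = 2,  u[12] = 6,  u[13] = 6,  u[14] = 0,  u[15] = 5,  u[16] = 4,  u[17] = 2,  u[18] = 4,  u[19] = 3,  u[20] = 2,  u[21] = 2,  u[22] = 0,  u[23] = 4,  u[24] = 6,  u[25] = 3,  u[26] = 6,  u[27] = 1,  u[28] = 3,  u[29] = 3,  u[30] = 0,  u[31] = 6,  u[32] = 2,  u[33] = 1,  u[34] = 2,  u[35] = 5,  u[36] = 1,  u[37] = 1,  u[38] = 0,  u[39] = 2,  u[40] = 3,  u[41] = 5,  u[42] = 3,  u[43] = 4,  u[44] = 5,  u[45] = 5,  u[46] = 0,  u[47] = 3,  u[48] = 1,  u[49] = 4,  u[50] = 1.
Since (u[49], u[50]) = (u[1], u[2]) = (4, 1) (two consecutive terms determine the rest), the sequence is periodic with period 48.
(785 - 1) mod 48 = 16, so u[785] = u[17] = 2.

2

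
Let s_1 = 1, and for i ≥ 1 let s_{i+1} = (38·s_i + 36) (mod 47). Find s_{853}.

s_1 = 1; s_2 = 27; s_3 = 28; s_4 = 19; s_5 = 6; s_6 = 29; s_7 = 10; s_8 = 40; s_9 = 5; s_{10} = 38; s_{11} = 23; s_{12} = 17; s_{13} = 24; s_{14} = 8; s_{15} = 11; s_{16} = 31; s_{17} = 39; s_{18} = 14; s_{19} = 4; s_{20} = 0; s_{21} = 36; s_{22} = 41; s_{23} = 43; s_{24} = 25; s_{25} = 46; s_{26} = 45; s_{27} = 7; s_{28} = 20; s_{29} = 44; s_{30} = 16; s_{31} = 33; s_{32} = 21; s_{33} = 35; s_{34} = 3; s_{35} = 9; s_{36} = 2; s_{37} = 18; s_{38} = 15; s_{39} = 42; s_{40} = 34; s_{41} = 12; s_{42} = 22; s_{43} = 26; s_{44} = 37; s_{45} = 32; s_{46} = 30; s_{47} = 1.
Since s_{47} = s_1 = 1, the sequence is periodic with period 46.
(853 - 1) mod 46 = 24, so s_{853} = s_{25} = 46.

46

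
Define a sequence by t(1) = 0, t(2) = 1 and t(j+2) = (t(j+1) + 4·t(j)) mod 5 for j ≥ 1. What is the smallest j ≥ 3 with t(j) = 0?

4

Computing terms: t(1) = 0; t(2) = 1; t(3) = 1; t(4) = 0; t(5) = 4; t(6) = 4; t(7) = 0; t(8) = 1.
Since (t(7), t(8)) = (t(1), t(2)) = (0, 1) (two consecutive terms determine the rest), the sequence is periodic with period 6.
The value 0 first appears (with j ≥ 3) at t(4).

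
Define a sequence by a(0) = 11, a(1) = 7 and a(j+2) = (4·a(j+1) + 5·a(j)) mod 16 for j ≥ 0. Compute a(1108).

We have a(0) = 11,  a(1) = 7,  a(2) = 3,  a(3) = 15,  a(4) = 11,  a(5) = 7.
The sequence repeats with period 4.
(1108 - 0) mod 4 = 0, so a(1108) = a(0) = 11.

11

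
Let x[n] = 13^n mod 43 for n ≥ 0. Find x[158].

23

x[0] = 1, x[1] = 13, x[2] = 40, x[3] = 4, x[4] = 9, x[5] = 31, x[6] = 16, x[7] = 36, x[8] = 38, x[9] = 21, x[10] = 15, x[11] = 23, x[12] = 41, x[13] = 17, x[14] = 6, x[15] = 35, x[16] = 25, x[17] = 24, x[18] = 11, x[19] = 14, x[20] = 10, x[21] = 1.
The sequence repeats with period 21.
(158 - 0) mod 21 = 11, so x[158] = x[11] = 23.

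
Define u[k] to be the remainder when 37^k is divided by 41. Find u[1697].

Listing terms: u[1] = 37,  u[2] = 16,  u[3] = 18,  u[4] = 10,  u[5] = 1,  u[6] = 37.
Since u[6] = u[1] = 37, the sequence is periodic with period 5.
(1697 - 1) mod 5 = 1, so u[1697] = u[2] = 16.

16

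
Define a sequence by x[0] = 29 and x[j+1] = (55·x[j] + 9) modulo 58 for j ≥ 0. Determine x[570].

49

Listing terms: x[0] = 29,  x[1] = 38,  x[2] = 11,  x[3] = 34,  x[4] = 23,  x[5] = 56,  x[6] = 15,  x[7] = 22,  x[8] = 1,  x[9] = 6,  x[10] = 49,  x[11] = 36,  x[12] = 17,  x[13] = 16,  x[14] = 19,  x[15] = 10,  x[16] = 37,  x[17] = 14,  x[18] = 25,  x[19] = 50,  x[20] = 33,  x[21] = 26,  x[22] = 47,  x[23] = 42,  x[24] = 57,  x[25] = 12,  x[26] = 31,  x[27] = 32,  x[28] = 29.
Since x[28] = x[0] = 29, the sequence is periodic with period 28.
So x[570] = x[0 + ((570-0) mod 28)] = x[10] = 49.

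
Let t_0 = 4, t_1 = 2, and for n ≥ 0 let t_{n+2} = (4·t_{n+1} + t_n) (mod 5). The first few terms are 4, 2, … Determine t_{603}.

Listing terms: t_0 = 4, t_1 = 2, t_2 = 2, t_3 = 0, t_4 = 2, t_5 = 3, t_6 = 4, t_7 = 4, t_8 = 0, t_9 = 4, t_{10} = 1, t_{11} = 3, t_{12} = 3, t_{13} = 0, t_{14} = 3, t_{15} = 2, t_{16} = 1, t_{17} = 1, t_{18} = 0, t_{19} = 1, t_{20} = 4, t_{21} = 2.
The sequence repeats with period 20.
(603 - 0) mod 20 = 3, so t_{603} = t_3 = 0.

0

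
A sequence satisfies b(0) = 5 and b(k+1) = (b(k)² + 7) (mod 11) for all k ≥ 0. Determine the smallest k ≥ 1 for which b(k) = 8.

2

Computing terms: b(0) = 5; b(1) = 10; b(2) = 8; b(3) = 5.
The sequence repeats with period 3.
The value 8 first appears (with k ≥ 1) at b(2).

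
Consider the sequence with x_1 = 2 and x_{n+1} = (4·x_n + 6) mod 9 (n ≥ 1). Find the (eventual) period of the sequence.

Computing terms: x_1 = 2,  x_2 = 5,  x_3 = 8,  x_4 = 2.
The sequence repeats with period 3.

3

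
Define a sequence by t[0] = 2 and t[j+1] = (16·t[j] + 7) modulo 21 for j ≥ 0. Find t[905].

1

Computing terms: t[0] = 2; t[1] = 18; t[2] = 1; t[3] = 2.
The sequence repeats with period 3.
So t[905] = t[0 + ((905-0) mod 3)] = t[2] = 1.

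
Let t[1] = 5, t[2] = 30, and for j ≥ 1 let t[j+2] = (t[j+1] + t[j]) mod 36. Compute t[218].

Listing terms: t[1] = 5, t[2] = 30, t[3] = 35, t[4] = 29, t[5] = 28, t[6] = 21, t[7] = 13, t[8] = 34, t[9] = 11, t[10] = 9, t[11] = 20, t[12] = 29, t[13] = 13, t[14] = 6, t[15] = 19, t[16] = 25, t[17] = 8, t[18] = 33, t[19] = 5, t[20] = 2, t[21] = 7, t[22] = 9, t[23] = 16, t[24] = 25, t[25] = 5, t[26] = 30.
The sequence repeats with period 24.
(218 - 1) mod 24 = 1, so t[218] = t[2] = 30.

30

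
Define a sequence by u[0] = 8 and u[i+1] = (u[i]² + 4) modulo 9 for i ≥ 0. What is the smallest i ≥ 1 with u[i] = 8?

3

Listing terms: u[0] = 8,  u[1] = 5,  u[2] = 2,  u[3] = 8.
The sequence repeats with period 3.
The value 8 next appears (with i ≥ 1) at u[3].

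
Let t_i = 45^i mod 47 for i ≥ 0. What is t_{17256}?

Computing terms: t_0 = 1, t_1 = 45, t_2 = 4, t_3 = 39, t_4 = 16, t_5 = 15, t_6 = 17, t_7 = 13, t_8 = 21, t_9 = 5, t_{10} = 37, t_{11} = 20, t_{12} = 7, t_{13} = 33, t_{14} = 28, t_{15} = 38, t_{16} = 18, t_{17} = 11, t_{18} = 25, t_{19} = 44, t_{20} = 6, t_{21} = 35, t_{22} = 24, t_{23} = 46, t_{24} = 2, t_{25} = 43, t_{26} = 8, t_{27} = 31, t_{28} = 32, t_{29} = 30, t_{30} = 34, t_{31} = 26, t_{32} = 42, t_{33} = 10, t_{34} = 27, t_{35} = 40, t_{36} = 14, t_{37} = 19, t_{38} = 9, t_{39} = 29, t_{40} = 36, t_{41} = 22, t_{42} = 3, t_{43} = 41, t_{44} = 12, t_{45} = 23, t_{46} = 1.
The sequence repeats with period 46.
(17256 - 0) mod 46 = 6, so t_{17256} = t_6 = 17.

17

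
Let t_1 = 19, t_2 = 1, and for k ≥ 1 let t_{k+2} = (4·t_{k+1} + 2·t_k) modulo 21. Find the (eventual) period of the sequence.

Listing terms: t_1 = 19; t_2 = 1; t_3 = 0; t_4 = 2; t_5 = 8; t_6 = 15; t_7 = 13; t_8 = 19; t_9 = 18; t_{10} = 5; t_{11} = 14; t_{12} = 3; t_{13} = 19; t_{14} = 19; t_{15} = 9; t_{16} = 11; t_{17} = 20; t_{18} = 18; t_{19} = 7; t_{20} = 1; t_{21} = 18; t_{22} = 11; t_{23} = 17; t_{24} = 6; t_{25} = 16; t_{26} = 13; t_{27} = 0; t_{28} = 5; t_{29} = 20; t_{30} = 6; t_{31} = 1; t_{32} = 16; t_{33} = 3; t_{34} = 2; t_{35} = 14; t_{36} = 18; t_{37} = 16; t_{38} = 16; t_{39} = 12; t_{40} = 17; t_{41} = 8; t_{42} = 3; t_{43} = 7; t_{44} = 13; t_{45} = 3; t_{46} = 17; t_{47} = 11; t_{48} = 15; t_{49} = 19; t_{50} = 1.
Since (t_{49}, t_{50}) = (t_1, t_2) = (19, 1) (two consecutive terms determine the rest), the sequence is periodic with period 48.

48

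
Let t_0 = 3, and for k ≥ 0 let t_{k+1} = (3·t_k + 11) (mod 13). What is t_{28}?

We have t_0 = 3, t_1 = 7, t_2 = 6, t_3 = 3.
Since t_3 = t_0 = 3, the sequence is periodic with period 3.
(28 - 0) mod 3 = 1, so t_{28} = t_1 = 7.

7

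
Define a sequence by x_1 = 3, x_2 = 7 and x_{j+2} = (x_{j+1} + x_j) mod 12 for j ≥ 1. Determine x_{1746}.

Listing terms: x_1 = 3; x_2 = 7; x_3 = 10; x_4 = 5; x_5 = 3; x_6 = 8; x_7 = 11; x_8 = 7; x_9 = 6; x_{10} = 1; x_{11} = 7; x_{12} = 8; x_{13} = 3; x_{14} = 11; x_{15} = 2; x_{16} = 1; x_{17} = 3; x_{18} = 4; x_{19} = 7; x_{20} = 11; x_{21} = 6; x_{22} = 5; x_{23} = 11; x_{24} = 4; x_{25} = 3; x_{26} = 7.
The sequence repeats with period 24.
(1746 - 1) mod 24 = 17, so x_{1746} = x_{18} = 4.

4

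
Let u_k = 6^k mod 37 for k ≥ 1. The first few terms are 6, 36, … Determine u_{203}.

31

We have u_1 = 6,  u_2 = 36,  u_3 = 31,  u_4 = 1,  u_5 = 6.
Since u_5 = u_1 = 6, the sequence is periodic with period 4.
(203 - 1) mod 4 = 2, so u_{203} = u_3 = 31.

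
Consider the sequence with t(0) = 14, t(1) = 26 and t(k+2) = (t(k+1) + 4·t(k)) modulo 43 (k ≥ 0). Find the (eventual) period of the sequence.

42

We have t(0) = 14, t(1) = 26, t(2) = 39, t(3) = 14, t(4) = 41, t(5) = 11, t(6) = 3, t(7) = 4, t(8) = 16, t(9) = 32, t(10) = 10, t(11) = 9, t(12) = 6, t(13) = 42, t(14) = 23, t(15) = 19, t(16) = 25, t(17) = 15, t(18) = 29, t(19) = 3, t(20) = 33, t(21) = 2, t(22) = 5, t(23) = 13, t(24) = 33, t(25) = 42, t(26) = 2, t(27) = 41, t(28) = 6, t(29) = 41, t(30) = 22, t(31) = 14, t(32) = 16, t(33) = 29, t(34) = 7, t(35) = 37, t(36) = 22, t(37) = 41, t(38) = 0, t(39) = 35, t(40) = 35, t(41) = 3, t(42) = 14, t(43) = 26.
The sequence repeats with period 42.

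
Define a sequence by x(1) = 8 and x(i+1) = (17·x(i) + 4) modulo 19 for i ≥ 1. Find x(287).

3

x(1) = 8; x(2) = 7; x(3) = 9; x(4) = 5; x(5) = 13; x(6) = 16; x(7) = 10; x(8) = 3; x(9) = 17; x(10) = 8.
The sequence repeats with period 9.
(287 - 1) mod 9 = 7, so x(287) = x(8) = 3.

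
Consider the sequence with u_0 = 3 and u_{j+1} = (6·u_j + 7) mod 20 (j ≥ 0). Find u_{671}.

Listing terms: u_0 = 3; u_1 = 5; u_2 = 17; u_3 = 9; u_4 = 1; u_5 = 13; u_6 = 5.
Since u_6 = u_1 = 5, the sequence is eventually periodic: after a pre-period of length 1 it cycles with period 5.
For j ≥ 1, u_j depends only on (j - 1) mod 5. (671 - 1) mod 5 = 0, so u_{671} = u_1 = 5.

5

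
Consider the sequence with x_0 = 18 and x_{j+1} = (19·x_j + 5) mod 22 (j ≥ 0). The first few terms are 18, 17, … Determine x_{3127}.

21

We have x_0 = 18; x_1 = 17; x_2 = 20; x_3 = 11; x_4 = 16; x_5 = 1; x_6 = 2; x_7 = 21; x_8 = 8; x_9 = 3; x_{10} = 18.
Since x_{10} = x_0 = 18, the sequence is periodic with period 10.
(3127 - 0) mod 10 = 7, so x_{3127} = x_7 = 21.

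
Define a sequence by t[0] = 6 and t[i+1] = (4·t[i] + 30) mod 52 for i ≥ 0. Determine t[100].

30

Listing terms: t[0] = 6, t[1] = 2, t[2] = 38, t[3] = 26, t[4] = 30, t[5] = 46, t[6] = 6.
Since t[6] = t[0] = 6, the sequence is periodic with period 6.
So t[100] = t[0 + ((100-0) mod 6)] = t[4] = 30.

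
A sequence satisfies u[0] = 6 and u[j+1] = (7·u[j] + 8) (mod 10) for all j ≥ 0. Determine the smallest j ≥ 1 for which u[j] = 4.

3

u[0] = 6,  u[1] = 0,  u[2] = 8,  u[3] = 4,  u[4] = 6.
The sequence repeats with period 4.
The value 4 first appears (with j ≥ 1) at u[3].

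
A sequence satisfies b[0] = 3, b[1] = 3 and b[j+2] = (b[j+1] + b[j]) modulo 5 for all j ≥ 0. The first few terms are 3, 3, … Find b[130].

We have b[0] = 3, b[1] = 3, b[2] = 1, b[3] = 4, b[4] = 0, b[5] = 4, b[6] = 4, b[7] = 3, b[8] = 2, b[9] = 0, b[10] = 2, b[11] = 2, b[12] = 4, b[13] = 1, b[14] = 0, b[15] = 1, b[16] = 1, b[17] = 2, b[18] = 3, b[19] = 0, b[20] = 3, b[21] = 3.
The sequence repeats with period 20.
(130 - 0) mod 20 = 10, so b[130] = b[10] = 2.

2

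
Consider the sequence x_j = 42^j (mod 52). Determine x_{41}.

48

We have x_1 = 42,  x_2 = 48,  x_3 = 40,  x_4 = 16,  x_5 = 48.
Since x_5 = x_2 = 48, the sequence is eventually periodic: after a pre-period of length 1 it cycles with period 3.
For j ≥ 2, x_j depends only on (j - 2) mod 3. (41 - 2) mod 3 = 0, so x_{41} = x_2 = 48.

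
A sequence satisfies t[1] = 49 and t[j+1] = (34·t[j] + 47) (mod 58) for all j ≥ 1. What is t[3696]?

41

We have t[1] = 49; t[2] = 31; t[3] = 57; t[4] = 13; t[5] = 25; t[6] = 27; t[7] = 37; t[8] = 29; t[9] = 47; t[10] = 21; t[11] = 7; t[12] = 53; t[13] = 51; t[14] = 41; t[15] = 49.
Since t[15] = t[1] = 49, the sequence is periodic with period 14.
(3696 - 1) mod 14 = 13, so t[3696] = t[14] = 41.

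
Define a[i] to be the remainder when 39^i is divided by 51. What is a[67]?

Listing terms: a[0] = 1, a[1] = 39, a[2] = 42, a[3] = 6, a[4] = 30, a[5] = 48, a[6] = 36, a[7] = 27, a[8] = 33, a[9] = 12, a[10] = 9, a[11] = 45, a[12] = 21, a[13] = 3, a[14] = 15, a[15] = 24, a[16] = 18, a[17] = 39.
Since a[17] = a[1] = 39, the sequence is eventually periodic: after a pre-period of length 1 it cycles with period 16.
For i ≥ 1, a[i] depends only on (i - 1) mod 16. (67 - 1) mod 16 = 2, so a[67] = a[3] = 6.

6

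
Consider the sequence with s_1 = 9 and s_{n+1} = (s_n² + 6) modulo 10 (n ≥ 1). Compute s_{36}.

We have s_1 = 9,  s_2 = 7,  s_3 = 5,  s_4 = 1,  s_5 = 7.
Since s_5 = s_2 = 7, the sequence is eventually periodic: after a pre-period of length 1 it cycles with period 3.
For n ≥ 2, s_n depends only on (n - 2) mod 3. (36 - 2) mod 3 = 1, so s_{36} = s_3 = 5.

5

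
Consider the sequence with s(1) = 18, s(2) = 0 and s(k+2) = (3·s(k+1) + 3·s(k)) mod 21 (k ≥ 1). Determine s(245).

Listing terms: s(1) = 18,  s(2) = 0,  s(3) = 12,  s(4) = 15,  s(5) = 18,  s(6) = 15,  s(7) = 15,  s(8) = 6,  s(9) = 0,  s(10) = 18,  s(11) = 12,  s(12) = 6,  s(13) = 12,  s(14) = 12,  s(15) = 9,  s(16) = 0,  s(17) = 6,  s(18) = 18,  s(19) = 9,  s(20) = 18,  s(21) = 18,  s(22) = 3,  s(23) = 0,  s(24) = 9,  s(25) = 6,  s(26) = 3,  s(27) = 6,  s(28) = 6,  s(29) = 15,  s(30) = 0,  s(31) = 3,  s(32) = 9,  s(33) = 15,  s(34) = 9,  s(35) = 9,  s(36) = 12,  s(37) = 0,  s(38) = 15,  s(39) = 3,  s(40) = 12,  s(41) = 3,  s(42) = 3,  s(43) = 18,  s(44) = 0.
Since (s(43), s(44)) = (s(1), s(2)) = (18, 0) (two consecutive terms determine the rest), the sequence is periodic with period 42.
So s(245) = s(1 + ((245-1) mod 42)) = s(35) = 9.

9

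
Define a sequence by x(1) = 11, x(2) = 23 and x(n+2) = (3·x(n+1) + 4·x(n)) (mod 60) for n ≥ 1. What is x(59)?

Computing terms: x(1) = 11,  x(2) = 23,  x(3) = 53,  x(4) = 11,  x(5) = 5,  x(6) = 59,  x(7) = 17,  x(8) = 47,  x(9) = 29,  x(10) = 35,  x(11) = 41,  x(12) = 23,  x(13) = 53.
Since (x(12), x(13)) = (x(2), x(3)) = (23, 53) (two consecutive terms determine the rest), the sequence is eventually periodic: after a pre-period of length 1 it cycles with period 10.
For n ≥ 2, x(n) depends only on (n - 2) mod 10. (59 - 2) mod 10 = 7, so x(59) = x(9) = 29.

29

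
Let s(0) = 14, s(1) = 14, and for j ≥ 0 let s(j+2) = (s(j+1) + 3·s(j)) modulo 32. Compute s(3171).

2

s(0) = 14, s(1) = 14, s(2) = 24, s(3) = 2, s(4) = 10, s(5) = 16, s(6) = 14, s(7) = 30, s(8) = 8, s(9) = 2, s(10) = 26, s(11) = 0, s(12) = 14, s(13) = 14.
The sequence repeats with period 12.
(3171 - 0) mod 12 = 3, so s(3171) = s(3) = 2.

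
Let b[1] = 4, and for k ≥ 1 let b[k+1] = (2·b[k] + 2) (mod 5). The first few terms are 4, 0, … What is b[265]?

We have b[1] = 4,  b[2] = 0,  b[3] = 2,  b[4] = 1,  b[5] = 4.
The sequence repeats with period 4.
(265 - 1) mod 4 = 0, so b[265] = b[1] = 4.

4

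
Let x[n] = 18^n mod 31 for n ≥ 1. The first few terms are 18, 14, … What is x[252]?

x[1] = 18; x[2] = 14; x[3] = 4; x[4] = 10; x[5] = 25; x[6] = 16; x[7] = 9; x[8] = 7; x[9] = 2; x[10] = 5; x[11] = 28; x[12] = 8; x[13] = 20; x[14] = 19; x[15] = 1; x[16] = 18.
The sequence repeats with period 15.
So x[252] = x[1 + ((252-1) mod 15)] = x[12] = 8.

8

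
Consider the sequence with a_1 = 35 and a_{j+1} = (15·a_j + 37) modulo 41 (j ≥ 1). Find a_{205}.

Listing terms: a_1 = 35,  a_2 = 29,  a_3 = 21,  a_4 = 24,  a_5 = 28,  a_6 = 6,  a_7 = 4,  a_8 = 15,  a_9 = 16,  a_{10} = 31,  a_{11} = 10,  a_{12} = 23,  a_{13} = 13,  a_{14} = 27,  a_{15} = 32,  a_{16} = 25,  a_{17} = 2,  a_{18} = 26,  a_{19} = 17,  a_{20} = 5,  a_{21} = 30,  a_{22} = 36,  a_{23} = 3,  a_{24} = 0,  a_{25} = 37,  a_{26} = 18,  a_{27} = 20,  a_{28} = 9,  a_{29} = 8,  a_{30} = 34,  a_{31} = 14,  a_{32} = 1,  a_{33} = 11,  a_{34} = 38,  a_{35} = 33,  a_{36} = 40,  a_{37} = 22,  a_{38} = 39,  a_{39} = 7,  a_{40} = 19,  a_{41} = 35.
Since a_{41} = a_1 = 35, the sequence is periodic with period 40.
(205 - 1) mod 40 = 4, so a_{205} = a_5 = 28.

28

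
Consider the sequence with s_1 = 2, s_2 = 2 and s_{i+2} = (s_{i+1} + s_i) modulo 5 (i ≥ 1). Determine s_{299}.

2

Listing terms: s_1 = 2,  s_2 = 2,  s_3 = 4,  s_4 = 1,  s_5 = 0,  s_6 = 1,  s_7 = 1,  s_8 = 2,  s_9 = 3,  s_{10} = 0,  s_{11} = 3,  s_{12} = 3,  s_{13} = 1,  s_{14} = 4,  s_{15} = 0,  s_{16} = 4,  s_{17} = 4,  s_{18} = 3,  s_{19} = 2,  s_{20} = 0,  s_{21} = 2,  s_{22} = 2.
The sequence repeats with period 20.
So s_{299} = s_{1 + ((299-1) mod 20)} = s_{19} = 2.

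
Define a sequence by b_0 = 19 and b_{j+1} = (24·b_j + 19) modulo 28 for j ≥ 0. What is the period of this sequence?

6

We have b_0 = 19, b_1 = 27, b_2 = 23, b_3 = 11, b_4 = 3, b_5 = 7, b_6 = 19.
Since b_6 = b_0 = 19, the sequence is periodic with period 6.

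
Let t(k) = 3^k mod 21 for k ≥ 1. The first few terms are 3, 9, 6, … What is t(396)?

We have t(1) = 3, t(2) = 9, t(3) = 6, t(4) = 18, t(5) = 12, t(6) = 15, t(7) = 3.
The sequence repeats with period 6.
(396 - 1) mod 6 = 5, so t(396) = t(6) = 15.

15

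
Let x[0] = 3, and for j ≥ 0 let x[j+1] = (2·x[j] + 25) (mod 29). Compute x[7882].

Computing terms: x[0] = 3; x[1] = 2; x[2] = 0; x[3] = 25; x[4] = 17; x[5] = 1; x[6] = 27; x[7] = 21; x[8] = 9; x[9] = 14; x[10] = 24; x[11] = 15; x[12] = 26; x[13] = 19; x[14] = 5; x[15] = 6; x[16] = 8; x[17] = 12; x[18] = 20; x[19] = 7; x[20] = 10; x[21] = 16; x[22] = 28; x[23] = 23; x[24] = 13; x[25] = 22; x[26] = 11; x[27] = 18; x[28] = 3.
Since x[28] = x[0] = 3, the sequence is periodic with period 28.
(7882 - 0) mod 28 = 14, so x[7882] = x[14] = 5.

5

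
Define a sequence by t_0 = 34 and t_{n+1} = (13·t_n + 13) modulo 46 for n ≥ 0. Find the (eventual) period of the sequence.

22

Computing terms: t_0 = 34,  t_1 = 41,  t_2 = 40,  t_3 = 27,  t_4 = 42,  t_5 = 7,  t_6 = 12,  t_7 = 31,  t_8 = 2,  t_9 = 39,  t_{10} = 14,  t_{11} = 11,  t_{12} = 18,  t_{13} = 17,  t_{14} = 4,  t_{15} = 19,  t_{16} = 30,  t_{17} = 35,  t_{18} = 8,  t_{19} = 25,  t_{20} = 16,  t_{21} = 37,  t_{22} = 34.
Since t_{22} = t_0 = 34, the sequence is periodic with period 22.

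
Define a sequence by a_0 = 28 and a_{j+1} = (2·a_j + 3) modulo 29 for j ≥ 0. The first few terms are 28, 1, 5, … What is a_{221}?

19

We have a_0 = 28, a_1 = 1, a_2 = 5, a_3 = 13, a_4 = 0, a_5 = 3, a_6 = 9, a_7 = 21, a_8 = 16, a_9 = 6, a_{10} = 15, a_{11} = 4, a_{12} = 11, a_{13} = 25, a_{14} = 24, a_{15} = 22, a_{16} = 18, a_{17} = 10, a_{18} = 23, a_{19} = 20, a_{20} = 14, a_{21} = 2, a_{22} = 7, a_{23} = 17, a_{24} = 8, a_{25} = 19, a_{26} = 12, a_{27} = 27, a_{28} = 28.
The sequence repeats with period 28.
(221 - 0) mod 28 = 25, so a_{221} = a_{25} = 19.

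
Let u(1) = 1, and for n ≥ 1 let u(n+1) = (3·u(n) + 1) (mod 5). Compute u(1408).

0

Computing terms: u(1) = 1, u(2) = 4, u(3) = 3, u(4) = 0, u(5) = 1.
The sequence repeats with period 4.
So u(1408) = u(1 + ((1408-1) mod 4)) = u(4) = 0.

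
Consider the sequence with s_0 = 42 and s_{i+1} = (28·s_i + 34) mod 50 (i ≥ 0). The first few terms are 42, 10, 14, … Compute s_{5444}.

We have s_0 = 42,  s_1 = 10,  s_2 = 14,  s_3 = 26,  s_4 = 12,  s_5 = 20,  s_6 = 44,  s_7 = 16,  s_8 = 32,  s_9 = 30,  s_{10} = 24,  s_{11} = 6,  s_{12} = 2,  s_{13} = 40,  s_{14} = 4,  s_{15} = 46,  s_{16} = 22,  s_{17} = 0,  s_{18} = 34,  s_{19} = 36,  s_{20} = 42.
Since s_{20} = s_0 = 42, the sequence is periodic with period 20.
(5444 - 0) mod 20 = 4, so s_{5444} = s_4 = 12.

12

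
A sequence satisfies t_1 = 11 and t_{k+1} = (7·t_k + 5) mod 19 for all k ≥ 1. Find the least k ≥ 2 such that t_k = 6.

2

Computing terms: t_1 = 11, t_2 = 6, t_3 = 9, t_4 = 11.
The sequence repeats with period 3.
The value 6 first appears (with k ≥ 2) at t_2.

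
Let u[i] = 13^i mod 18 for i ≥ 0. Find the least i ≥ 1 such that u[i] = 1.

3

Computing terms: u[0] = 1; u[1] = 13; u[2] = 7; u[3] = 1.
The sequence repeats with period 3.
The value 1 next appears (with i ≥ 1) at u[3].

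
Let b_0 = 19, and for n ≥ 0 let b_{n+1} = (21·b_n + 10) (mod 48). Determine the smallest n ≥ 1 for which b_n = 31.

Computing terms: b_0 = 19,  b_1 = 25,  b_2 = 7,  b_3 = 13,  b_4 = 43,  b_5 = 1,  b_6 = 31,  b_7 = 37,  b_8 = 19.
The sequence repeats with period 8.
The value 31 first appears (with n ≥ 1) at b_6.

6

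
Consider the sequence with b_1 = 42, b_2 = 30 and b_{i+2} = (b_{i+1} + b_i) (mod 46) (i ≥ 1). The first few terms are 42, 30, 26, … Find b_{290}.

We have b_1 = 42, b_2 = 30, b_3 = 26, b_4 = 10, b_5 = 36, b_6 = 0, b_7 = 36, b_8 = 36, b_9 = 26, b_{10} = 16, b_{11} = 42, b_{12} = 12, b_{13} = 8, b_{14} = 20, b_{15} = 28, b_{16} = 2, b_{17} = 30, b_{18} = 32, b_{19} = 16, b_{20} = 2, b_{21} = 18, b_{22} = 20, b_{23} = 38, b_{24} = 12, b_{25} = 4, b_{26} = 16, b_{27} = 20, b_{28} = 36, b_{29} = 10, b_{30} = 0, b_{31} = 10, b_{32} = 10, b_{33} = 20, b_{34} = 30, b_{35} = 4, b_{36} = 34, b_{37} = 38, b_{38} = 26, b_{39} = 18, b_{40} = 44, b_{41} = 16, b_{42} = 14, b_{43} = 30, b_{44} = 44, b_{45} = 28, b_{46} = 26, b_{47} = 8, b_{48} = 34, b_{49} = 42, b_{50} = 30.
The sequence repeats with period 48.
(290 - 1) mod 48 = 1, so b_{290} = b_2 = 30.

30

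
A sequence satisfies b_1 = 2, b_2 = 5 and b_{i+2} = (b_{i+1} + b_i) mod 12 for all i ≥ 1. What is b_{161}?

11

Listing terms: b_1 = 2; b_2 = 5; b_3 = 7; b_4 = 0; b_5 = 7; b_6 = 7; b_7 = 2; b_8 = 9; b_9 = 11; b_{10} = 8; b_{11} = 7; b_{12} = 3; b_{13} = 10; b_{14} = 1; b_{15} = 11; b_{16} = 0; b_{17} = 11; b_{18} = 11; b_{19} = 10; b_{20} = 9; b_{21} = 7; b_{22} = 4; b_{23} = 11; b_{24} = 3; b_{25} = 2; b_{26} = 5.
The sequence repeats with period 24.
(161 - 1) mod 24 = 16, so b_{161} = b_{17} = 11.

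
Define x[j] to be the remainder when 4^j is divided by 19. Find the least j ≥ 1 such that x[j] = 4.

1

Listing terms: x[0] = 1; x[1] = 4; x[2] = 16; x[3] = 7; x[4] = 9; x[5] = 17; x[6] = 11; x[7] = 6; x[8] = 5; x[9] = 1.
Since x[9] = x[0] = 1, the sequence is periodic with period 9.
The value 4 first appears (with j ≥ 1) at x[1].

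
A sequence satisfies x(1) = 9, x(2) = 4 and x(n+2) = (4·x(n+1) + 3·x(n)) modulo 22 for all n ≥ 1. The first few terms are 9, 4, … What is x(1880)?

4

Listing terms: x(1) = 9; x(2) = 4; x(3) = 21; x(4) = 8; x(5) = 7; x(6) = 8; x(7) = 9; x(8) = 16; x(9) = 3; x(10) = 16; x(11) = 7; x(12) = 10; x(13) = 17; x(14) = 10; x(15) = 3; x(16) = 20; x(17) = 1; x(18) = 20; x(19) = 17; x(20) = 18; x(21) = 13; x(22) = 18; x(23) = 1; x(24) = 14; x(25) = 15; x(26) = 14; x(27) = 13; x(28) = 6; x(29) = 19; x(30) = 6; x(31) = 15; x(32) = 12; x(33) = 5; x(34) = 12; x(35) = 19; x(36) = 2; x(37) = 21; x(38) = 2; x(39) = 5; x(40) = 4; x(41) = 9; x(42) = 4.
Since (x(41), x(42)) = (x(1), x(2)) = (9, 4) (two consecutive terms determine the rest), the sequence is periodic with period 40.
So x(1880) = x(1 + ((1880-1) mod 40)) = x(40) = 4.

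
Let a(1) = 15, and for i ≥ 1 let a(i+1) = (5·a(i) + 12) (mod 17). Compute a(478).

Computing terms: a(1) = 15,  a(2) = 2,  a(3) = 5,  a(4) = 3,  a(5) = 10,  a(6) = 11,  a(7) = 16,  a(8) = 7,  a(9) = 13,  a(10) = 9,  a(11) = 6,  a(12) = 8,  a(13) = 1,  a(14) = 0,  a(15) = 12,  a(16) = 4,  a(17) = 15.
Since a(17) = a(1) = 15, the sequence is periodic with period 16.
(478 - 1) mod 16 = 13, so a(478) = a(14) = 0.

0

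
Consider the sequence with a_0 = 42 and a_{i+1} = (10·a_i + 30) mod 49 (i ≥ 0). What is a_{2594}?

Listing terms: a_0 = 42, a_1 = 9, a_2 = 22, a_3 = 5, a_4 = 31, a_5 = 46, a_6 = 0, a_7 = 30, a_8 = 36, a_9 = 47, a_{10} = 10, a_{11} = 32, a_{12} = 7, a_{13} = 2, a_{14} = 1, a_{15} = 40, a_{16} = 38, a_{17} = 18, a_{18} = 14, a_{19} = 23, a_{20} = 15, a_{21} = 33, a_{22} = 17, a_{23} = 4, a_{24} = 21, a_{25} = 44, a_{26} = 29, a_{27} = 26, a_{28} = 45, a_{29} = 39, a_{30} = 28, a_{31} = 16, a_{32} = 43, a_{33} = 19, a_{34} = 24, a_{35} = 25, a_{36} = 35, a_{37} = 37, a_{38} = 8, a_{39} = 12, a_{40} = 3, a_{41} = 11, a_{42} = 42.
Since a_{42} = a_0 = 42, the sequence is periodic with period 42.
(2594 - 0) mod 42 = 32, so a_{2594} = a_{32} = 43.

43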